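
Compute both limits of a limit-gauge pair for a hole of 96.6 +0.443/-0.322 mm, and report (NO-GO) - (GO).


GO = nominal - lower_tol (smallest hole = maximum material condition)
GO = 96.6 - 0.322 = 96.278
NO-GO = nominal + upper_tol (largest hole = least material condition)
NO-GO = 96.6 + 0.443 = 97.043
spread = NO-GO - GO = 97.043 - 96.278 = 0.7650

0.7650


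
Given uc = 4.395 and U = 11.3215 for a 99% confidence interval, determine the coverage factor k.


k = U / uc
k = 11.3215 / 4.395
k = 2.576

2.576


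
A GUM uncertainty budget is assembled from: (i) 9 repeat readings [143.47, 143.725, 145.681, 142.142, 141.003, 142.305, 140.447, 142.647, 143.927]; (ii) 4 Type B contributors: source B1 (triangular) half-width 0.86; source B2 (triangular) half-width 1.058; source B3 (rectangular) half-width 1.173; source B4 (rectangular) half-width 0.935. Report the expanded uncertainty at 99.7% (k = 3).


mean = (143.47 + 143.725 + 145.681 + 142.142 + 141.003 + 142.305 + 140.447 + 142.647 + 143.927) / 9 = 142.8163333
s = sqrt(sum((x - mean)^2)/(n-1)) = 1.5945074
u_A = s / sqrt(n) = 1.5945074 / sqrt(9) = 0.53150247
u_B1 = 0.86 / sqrt(6) = 0.35109353
u_B2 = 1.058 / sqrt(6) = 0.43192669
u_B3 = 1.173 / sqrt(3) = 0.67723187
u_B4 = 0.935 / sqrt(3) = 0.5398225
uc = sqrt(0.53150247^2 + 0.35109353^2 + 0.43192669^2 + 0.67723187^2 + 0.5398225^2) = 1.1586085
U = k * uc = 3 * 1.1586085
U = 3.4758

3.4758


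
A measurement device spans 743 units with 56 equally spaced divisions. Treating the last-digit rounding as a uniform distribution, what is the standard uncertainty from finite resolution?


resolution = range / divisions
resolution = 743 / 56 = 13.267857
u_res = resolution / (2*sqrt(3))
u_res = 13.267857 / 3.4641016
u_res = 3.8301

3.8301


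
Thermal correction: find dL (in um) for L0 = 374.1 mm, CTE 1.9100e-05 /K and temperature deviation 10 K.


dL = L * alpha * dT
= 374.1 * 1.9100e-05 * 10
= 0.0714531 mm
dL_um = 0.0714531 * 1000 = 71.4531 um

71.4531


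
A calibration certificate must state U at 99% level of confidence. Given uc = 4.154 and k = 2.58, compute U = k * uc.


U = k * uc
U = 2.58 * 4.154
U = 10.7173

10.7173


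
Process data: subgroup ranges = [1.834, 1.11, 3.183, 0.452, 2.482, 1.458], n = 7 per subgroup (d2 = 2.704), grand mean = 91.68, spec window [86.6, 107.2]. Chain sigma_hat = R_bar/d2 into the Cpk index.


R_bar = (1.834 + 1.11 + 3.183 + 0.452 + 2.482 + 1.458) / 6 = 1.7531667
sigma = R_bar / d2 = 1.7531667 / 2.704 = 0.64836047
Cp = (USL - LSL)/(6*sigma) = (107.2 - 86.6)/(6*0.64836047) = 5.2954
Cpu = (107.2 - 91.68)/(3*0.64836047) = 7.9791
Cpl = (91.68 - 86.6)/(3*0.64836047) = 2.6117
Cpk = min(Cpu, Cpl) = 2.6117

2.6117


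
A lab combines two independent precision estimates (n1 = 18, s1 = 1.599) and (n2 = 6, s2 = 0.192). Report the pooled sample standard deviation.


s_p = sqrt(((n1-1)*s1^2 + (n2-1)*s2^2) / (n1+n2-2))
numerator = (18-1)*1.599^2 + (6-1)*0.192^2 = 43.465617 + 0.18432 = 43.649937
denominator = 18 + 6 - 2 = 22
s_p^2 = 43.649937 / 22 = 1.984088
s_p = sqrt(1.984088) = 1.4086

1.4086


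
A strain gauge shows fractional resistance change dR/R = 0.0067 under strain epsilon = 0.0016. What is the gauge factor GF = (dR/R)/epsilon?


GF = (dR/R) / epsilon
= 0.0067 / 0.0016
= 4.1875

4.1875


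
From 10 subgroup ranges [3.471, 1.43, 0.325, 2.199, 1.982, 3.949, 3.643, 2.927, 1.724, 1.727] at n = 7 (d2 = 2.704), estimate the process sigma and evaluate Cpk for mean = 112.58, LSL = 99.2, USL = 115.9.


R_bar = (3.471 + 1.43 + 0.325 + 2.199 + 1.982 + 3.949 + 3.643 + 2.927 + 1.724 + 1.727) / 10 = 2.3377
sigma = R_bar / d2 = 2.3377 / 2.704 = 0.86453402
Cp = (USL - LSL)/(6*sigma) = (115.9 - 99.2)/(6*0.86453402) = 3.2195
Cpu = (115.9 - 112.58)/(3*0.86453402) = 1.2801
Cpl = (112.58 - 99.2)/(3*0.86453402) = 5.1588
Cpk = min(Cpu, Cpl) = 1.2801

1.2801


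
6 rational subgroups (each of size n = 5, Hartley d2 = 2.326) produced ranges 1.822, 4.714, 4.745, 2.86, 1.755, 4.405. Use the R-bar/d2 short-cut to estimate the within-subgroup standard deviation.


R_bar = (1.822 + 4.714 + 4.745 + 2.86 + 1.755 + 4.405) / 6
R_bar = 20.301 / 6 = 3.3835
sigma_hat = R_bar / d2 = 3.3835 / 2.326 = 1.4546

1.4546


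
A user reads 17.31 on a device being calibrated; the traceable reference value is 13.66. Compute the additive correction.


Correction = standard - reading
= 13.66 - 17.31
= -3.6500

-3.6500


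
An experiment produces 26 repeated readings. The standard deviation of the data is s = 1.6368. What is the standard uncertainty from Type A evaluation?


u_A = s / sqrt(n)
u_A = 1.6368 / sqrt(26)
u_A = 1.6368 / 5.0990195
u_A = 0.3210

0.3210


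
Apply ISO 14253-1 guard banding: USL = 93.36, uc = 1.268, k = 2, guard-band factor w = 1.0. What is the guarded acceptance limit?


U = k * uc = 2 * 1.268 = 2.536
guard band g = w * U = 1.0 * 2.536 = 2.536
AL = USL - g = 93.36 - 2.536
AL = 90.8240

90.8240


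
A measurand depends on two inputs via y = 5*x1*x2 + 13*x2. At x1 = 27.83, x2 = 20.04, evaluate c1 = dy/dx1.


y = 5*x1*x2 + 13*x2
dy/dx1 = 5*x2
Evaluate at x2 = 20.04: c1 = 5 * 20.04
c1 = 100.2000

100.2000


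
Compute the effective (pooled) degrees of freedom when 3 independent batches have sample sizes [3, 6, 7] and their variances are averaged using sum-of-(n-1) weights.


nu = sum_i (n_i - 1)
nu = ((3 - 1) + (6 - 1) + (7 - 1))
nu = 2 + 5 + 6
nu = 13

13


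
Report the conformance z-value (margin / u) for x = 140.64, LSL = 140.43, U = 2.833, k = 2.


u = U / k = 2.833 / 2 = 1.4165
margin = |LSL - x| = |140.43 - 140.64| = 0.21
z = margin / u = 0.21 / 1.4165
z = 0.1483

0.1483


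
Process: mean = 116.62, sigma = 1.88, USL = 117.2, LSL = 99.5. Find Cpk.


Cpu = (USL - mean) / (3*sigma) = (117.2 - 116.62) / (3*1.88) = 0.1028
Cpl = (mean - LSL) / (3*sigma) = (116.62 - 99.5) / (3*1.88) = 3.0355
Cpk = min(Cpu, Cpl) = 0.1028

0.1028


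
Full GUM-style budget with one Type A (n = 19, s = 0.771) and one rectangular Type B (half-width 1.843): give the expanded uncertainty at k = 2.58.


u_A = s / sqrt(n) = 0.771 / sqrt(19) = 0.17687953
u_B = half_width / sqrt(3) = 1.843 / sqrt(3) = 1.0640565
uc = sqrt(u_A^2 + u_B^2) = sqrt(0.17687953^2 + 1.0640565^2) = 1.0786578
U = k * uc = 2.58 * 1.0786578
U = 2.7829

2.7829


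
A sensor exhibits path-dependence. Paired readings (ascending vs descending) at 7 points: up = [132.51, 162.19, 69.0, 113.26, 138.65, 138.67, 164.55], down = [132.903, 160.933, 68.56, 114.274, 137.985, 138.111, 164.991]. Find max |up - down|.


|132.51 - 132.903| = 0.3930
|162.19 - 160.933| = 1.2570
|69.0 - 68.56| = 0.4400
|113.26 - 114.274| = 1.0140
|138.65 - 137.985| = 0.6650
|138.67 - 138.111| = 0.5590
|164.55 - 164.991| = 0.4410
hysteresis = max(diffs) = 1.2570

1.2570


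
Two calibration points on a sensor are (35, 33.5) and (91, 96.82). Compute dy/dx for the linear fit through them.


slope = (y2 - y1) / (x2 - x1)
= (96.82 - 33.5) / (91 - 35)
= 63.3200 / 56
= 1.1307

1.1307


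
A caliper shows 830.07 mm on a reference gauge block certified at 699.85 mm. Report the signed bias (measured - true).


Systematic error = measured - true
= 830.07 - 699.85
= 130.2200

130.2200


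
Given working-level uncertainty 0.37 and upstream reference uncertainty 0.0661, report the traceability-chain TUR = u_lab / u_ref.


TUR = u_lab / u_ref
= 0.37 / 0.0661
= 5.5976

5.5976


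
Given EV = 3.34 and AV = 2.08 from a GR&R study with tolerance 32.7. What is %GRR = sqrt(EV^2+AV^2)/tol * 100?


GRR = sqrt(EV^2 + AV^2) = sqrt(3.34^2 + 2.08^2) = 3.9347173
%GRR = GRR / tol * 100 = 3.9347173 / 32.7 * 100
%GRR = 12.0328

12.0328


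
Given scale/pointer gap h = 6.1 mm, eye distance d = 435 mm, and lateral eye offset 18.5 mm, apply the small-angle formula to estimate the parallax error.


error = h * offset / d
= 6.1 * 18.5 / 435
= 0.2594

0.2594


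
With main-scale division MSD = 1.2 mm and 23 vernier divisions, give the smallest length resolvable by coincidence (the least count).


LC = MSD / n_div
= 1.2 / 23
= 0.0522

0.0522


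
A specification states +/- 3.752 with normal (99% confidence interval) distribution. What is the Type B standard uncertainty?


u_B = half_width / 2.576
u_B = 3.752 / 2.576
u_B = 1.4565

1.4565


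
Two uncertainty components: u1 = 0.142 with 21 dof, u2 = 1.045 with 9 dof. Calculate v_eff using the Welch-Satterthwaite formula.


uc = sqrt(u1^2 + u2^2) = sqrt(0.142^2 + 1.045^2) = 1.0546037
v_eff = uc^4 / (u1^4/v1 + u2^4/v2)
= 1.0546037^4 / (0.142^4/21 + 1.045^4/9)
= 1.2369643 / 0.13252143
v_eff = 9.3341

9.3341


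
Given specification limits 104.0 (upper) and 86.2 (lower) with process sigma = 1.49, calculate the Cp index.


Cp = (USL - LSL) / (6 * sigma)
= (104.0 - 86.2) / (6 * 1.49)
= 17.8000 / 8.9400
= 1.9911

1.9911


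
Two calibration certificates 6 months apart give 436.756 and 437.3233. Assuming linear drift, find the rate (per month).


rate = (v2 - v1) / months
= (437.3233 - 436.756) / 6
= 0.5673 / 6
= 0.0946

0.0946


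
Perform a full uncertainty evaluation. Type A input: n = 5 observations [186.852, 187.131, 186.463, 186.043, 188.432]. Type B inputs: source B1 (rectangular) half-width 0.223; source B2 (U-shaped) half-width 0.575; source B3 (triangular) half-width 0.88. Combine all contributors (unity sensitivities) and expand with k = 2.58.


mean = (186.852 + 187.131 + 186.463 + 186.043 + 188.432) / 5 = 186.9842
s = sqrt(sum((x - mean)^2)/(n-1)) = 0.90728424
u_A = s / sqrt(n) = 0.90728424 / sqrt(5) = 0.40574985
u_B1 = 0.223 / sqrt(3) = 0.12874911
u_B2 = 0.575 / sqrt(2) = 0.4065864
u_B3 = 0.88 / sqrt(6) = 0.3592585
uc = sqrt(0.40574985^2 + 0.12874911^2 + 0.4065864^2 + 0.3592585^2) = 0.68962921
U = k * uc = 2.58 * 0.68962921
U = 1.7792

1.7792


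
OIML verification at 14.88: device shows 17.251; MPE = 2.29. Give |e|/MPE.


e = indication - reference = 17.251 - 14.88 = 2.3710
|e| = 2.3710
ratio = |e| / MPE = 2.3710 / 2.29
ratio = 1.0354

1.0354


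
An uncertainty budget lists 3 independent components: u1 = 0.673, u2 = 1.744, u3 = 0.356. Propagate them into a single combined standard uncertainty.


uc = sqrt(0.673^2 + 1.744^2 + 0.356^2)
uc = sqrt(3.621201)
uc = 1.9029

1.9029


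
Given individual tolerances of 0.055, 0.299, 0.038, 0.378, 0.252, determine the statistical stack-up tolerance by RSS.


RSS = sqrt(0.055^2 + 0.299^2 + 0.038^2 + 0.378^2 + 0.252^2)
= sqrt(0.300258)
= 0.5480

0.5480


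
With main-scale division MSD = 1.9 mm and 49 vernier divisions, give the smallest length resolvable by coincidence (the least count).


LC = MSD / n_div
= 1.9 / 49
= 0.0388

0.0388


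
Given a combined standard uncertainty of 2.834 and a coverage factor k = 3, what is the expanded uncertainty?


U = k * uc
U = 3 * 2.834
U = 8.5020

8.5020


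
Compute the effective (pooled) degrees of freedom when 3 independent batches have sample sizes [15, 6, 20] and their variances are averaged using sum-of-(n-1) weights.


nu = sum_i (n_i - 1)
nu = ((15 - 1) + (6 - 1) + (20 - 1))
nu = 14 + 5 + 19
nu = 38

38


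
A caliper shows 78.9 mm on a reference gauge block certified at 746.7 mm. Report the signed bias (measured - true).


Systematic error = measured - true
= 78.9 - 746.7
= -667.8000

-667.8000


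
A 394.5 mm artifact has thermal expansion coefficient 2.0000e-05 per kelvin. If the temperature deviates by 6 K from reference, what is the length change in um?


dL = L * alpha * dT
= 394.5 * 2.0000e-05 * 6
= 0.0473400 mm
dL_um = 0.0473400 * 1000 = 47.3400 um

47.3400


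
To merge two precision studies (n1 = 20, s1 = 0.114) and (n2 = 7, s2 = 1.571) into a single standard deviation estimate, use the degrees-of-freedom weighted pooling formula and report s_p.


s_p = sqrt(((n1-1)*s1^2 + (n2-1)*s2^2) / (n1+n2-2))
numerator = (20-1)*0.114^2 + (7-1)*1.571^2 = 0.246924 + 14.808246 = 15.05517
denominator = 20 + 7 - 2 = 25
s_p^2 = 15.05517 / 25 = 0.6022068
s_p = sqrt(0.6022068) = 0.7760

0.7760


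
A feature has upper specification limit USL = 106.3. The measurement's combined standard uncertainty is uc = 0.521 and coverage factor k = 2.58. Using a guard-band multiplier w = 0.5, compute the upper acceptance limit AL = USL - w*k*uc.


U = k * uc = 2.58 * 0.521 = 1.34418
guard band g = w * U = 0.5 * 1.34418 = 0.67209
AL = USL - g = 106.3 - 0.67209
AL = 105.6279

105.6279


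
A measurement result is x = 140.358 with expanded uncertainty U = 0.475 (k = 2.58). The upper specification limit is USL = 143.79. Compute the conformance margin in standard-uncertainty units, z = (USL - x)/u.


u = U / k = 0.475 / 2.58 = 0.18410853
margin = |USL - x| = |143.79 - 140.358| = 3.432
z = margin / u = 3.432 / 0.18410853
z = 18.6412

18.6412


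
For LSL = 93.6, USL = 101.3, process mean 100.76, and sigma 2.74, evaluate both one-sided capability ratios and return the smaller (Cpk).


Cpu = (USL - mean) / (3*sigma) = (101.3 - 100.76) / (3*2.74) = 0.0657
Cpl = (mean - LSL) / (3*sigma) = (100.76 - 93.6) / (3*2.74) = 0.8710
Cpk = min(Cpu, Cpl) = 0.0657

0.0657


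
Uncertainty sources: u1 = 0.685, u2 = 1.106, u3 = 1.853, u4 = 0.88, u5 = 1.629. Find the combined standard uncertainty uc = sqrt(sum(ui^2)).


uc = sqrt(0.685^2 + 1.106^2 + 1.853^2 + 0.88^2 + 1.629^2)
uc = sqrt(8.554111)
uc = 2.9247

2.9247


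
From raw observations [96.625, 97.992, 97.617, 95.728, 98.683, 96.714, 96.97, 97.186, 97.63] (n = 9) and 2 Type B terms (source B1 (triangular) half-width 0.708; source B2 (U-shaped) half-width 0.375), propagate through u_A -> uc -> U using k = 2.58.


mean = (96.625 + 97.992 + 97.617 + 95.728 + 98.683 + 96.714 + 96.97 + 97.186 + 97.63) / 9 = 97.23833333
s = sqrt(sum((x - mean)^2)/(n-1)) = 0.86304823
u_A = s / sqrt(n) = 0.86304823 / sqrt(9) = 0.28768274
u_B1 = 0.708 / sqrt(6) = 0.28903979
u_B2 = 0.375 / sqrt(2) = 0.26516504
uc = sqrt(0.28768274^2 + 0.28903979^2 + 0.26516504^2) = 0.48643382
U = k * uc = 2.58 * 0.48643382
U = 1.2550

1.2550


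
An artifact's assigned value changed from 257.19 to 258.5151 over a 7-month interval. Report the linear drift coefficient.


rate = (v2 - v1) / months
= (258.5151 - 257.19) / 7
= 1.3251 / 7
= 0.1893

0.1893


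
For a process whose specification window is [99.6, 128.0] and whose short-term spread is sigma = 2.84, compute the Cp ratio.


Cp = (USL - LSL) / (6 * sigma)
= (128.0 - 99.6) / (6 * 2.84)
= 28.4000 / 17.0400
= 1.6667

1.6667


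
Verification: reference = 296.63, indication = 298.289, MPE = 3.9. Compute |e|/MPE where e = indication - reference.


e = indication - reference = 298.289 - 296.63 = 1.6590
|e| = 1.6590
ratio = |e| / MPE = 1.6590 / 3.9
ratio = 0.4254

0.4254


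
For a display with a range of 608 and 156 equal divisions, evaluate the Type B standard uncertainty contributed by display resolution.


resolution = range / divisions
resolution = 608 / 156 = 3.8974359
u_res = resolution / (2*sqrt(3))
u_res = 3.8974359 / 3.4641016
u_res = 1.1251

1.1251


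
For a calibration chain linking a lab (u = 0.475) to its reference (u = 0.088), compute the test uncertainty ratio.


TUR = u_lab / u_ref
= 0.475 / 0.088
= 5.3977

5.3977


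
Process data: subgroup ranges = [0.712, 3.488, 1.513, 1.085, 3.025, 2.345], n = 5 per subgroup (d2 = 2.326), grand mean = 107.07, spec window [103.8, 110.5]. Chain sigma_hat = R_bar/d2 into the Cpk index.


R_bar = (0.712 + 3.488 + 1.513 + 1.085 + 3.025 + 2.345) / 6 = 2.028
sigma = R_bar / d2 = 2.028 / 2.326 = 0.87188306
Cp = (USL - LSL)/(6*sigma) = (110.5 - 103.8)/(6*0.87188306) = 1.2808
Cpu = (110.5 - 107.07)/(3*0.87188306) = 1.3113
Cpl = (107.07 - 103.8)/(3*0.87188306) = 1.2502
Cpk = min(Cpu, Cpl) = 1.2502

1.2502


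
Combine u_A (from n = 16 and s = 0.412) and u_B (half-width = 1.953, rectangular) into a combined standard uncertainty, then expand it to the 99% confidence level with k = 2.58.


u_A = s / sqrt(n) = 0.412 / sqrt(16) = 0.103
u_B = half_width / sqrt(3) = 1.953 / sqrt(3) = 1.1275651
uc = sqrt(u_A^2 + u_B^2) = sqrt(0.103^2 + 1.1275651^2) = 1.1322597
U = k * uc = 2.58 * 1.1322597
U = 2.9212

2.9212


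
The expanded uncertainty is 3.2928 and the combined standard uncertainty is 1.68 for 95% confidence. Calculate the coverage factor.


k = U / uc
k = 3.2928 / 1.68
k = 1.96

1.96


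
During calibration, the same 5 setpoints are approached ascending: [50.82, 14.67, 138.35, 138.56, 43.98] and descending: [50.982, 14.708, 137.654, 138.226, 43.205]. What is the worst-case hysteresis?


|50.82 - 50.982| = 0.1620
|14.67 - 14.708| = 0.0380
|138.35 - 137.654| = 0.6960
|138.56 - 138.226| = 0.3340
|43.98 - 43.205| = 0.7750
hysteresis = max(diffs) = 0.7750

0.7750


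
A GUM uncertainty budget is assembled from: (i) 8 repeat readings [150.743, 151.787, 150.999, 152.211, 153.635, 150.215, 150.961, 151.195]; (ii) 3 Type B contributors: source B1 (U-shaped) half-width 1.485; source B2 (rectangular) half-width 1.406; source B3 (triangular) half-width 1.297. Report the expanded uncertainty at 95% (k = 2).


mean = (150.743 + 151.787 + 150.999 + 152.211 + 153.635 + 150.215 + 150.961 + 151.195) / 8 = 151.46825
s = sqrt(sum((x - mean)^2)/(n-1)) = 1.0688359
u_A = s / sqrt(n) = 1.0688359 / sqrt(8) = 0.37789056
u_B1 = 1.485 / sqrt(2) = 1.0500536
u_B2 = 1.406 / sqrt(3) = 0.81175448
u_B3 = 1.297 / sqrt(6) = 0.52949803
uc = sqrt(0.37789056^2 + 1.0500536^2 + 0.81175448^2 + 0.52949803^2) = 1.4780823
U = k * uc = 2 * 1.4780823
U = 2.9562

2.9562


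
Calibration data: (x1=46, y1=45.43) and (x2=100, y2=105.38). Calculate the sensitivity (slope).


slope = (y2 - y1) / (x2 - x1)
= (105.38 - 45.43) / (100 - 46)
= 59.9500 / 54
= 1.1102

1.1102


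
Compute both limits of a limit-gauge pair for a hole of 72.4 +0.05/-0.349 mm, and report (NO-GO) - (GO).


GO = nominal - lower_tol (smallest hole = maximum material condition)
GO = 72.4 - 0.349 = 72.051
NO-GO = nominal + upper_tol (largest hole = least material condition)
NO-GO = 72.4 + 0.05 = 72.45
spread = NO-GO - GO = 72.45 - 72.051 = 0.3990

0.3990


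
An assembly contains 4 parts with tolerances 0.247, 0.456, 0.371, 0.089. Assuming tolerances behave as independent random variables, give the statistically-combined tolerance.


RSS = sqrt(0.247^2 + 0.456^2 + 0.371^2 + 0.089^2)
= sqrt(0.414507)
= 0.6438

0.6438


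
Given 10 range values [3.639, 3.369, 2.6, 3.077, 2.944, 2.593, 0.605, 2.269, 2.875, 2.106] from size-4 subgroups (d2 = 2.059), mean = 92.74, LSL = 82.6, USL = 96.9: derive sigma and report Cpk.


R_bar = (3.639 + 3.369 + 2.6 + 3.077 + 2.944 + 2.593 + 0.605 + 2.269 + 2.875 + 2.106) / 10 = 2.6077
sigma = R_bar / d2 = 2.6077 / 2.059 = 1.2664886
Cp = (USL - LSL)/(6*sigma) = (96.9 - 82.6)/(6*1.2664886) = 1.8818
Cpu = (96.9 - 92.74)/(3*1.2664886) = 1.0949
Cpl = (92.74 - 82.6)/(3*1.2664886) = 2.6688
Cpk = min(Cpu, Cpl) = 1.0949

1.0949


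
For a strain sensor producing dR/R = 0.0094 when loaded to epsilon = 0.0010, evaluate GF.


GF = (dR/R) / epsilon
= 0.0094 / 0.0010
= 9.4000

9.4000


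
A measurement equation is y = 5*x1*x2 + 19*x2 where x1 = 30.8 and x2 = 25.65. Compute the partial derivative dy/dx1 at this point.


y = 5*x1*x2 + 19*x2
dy/dx1 = 5*x2
Evaluate at x2 = 25.65: c1 = 5 * 25.65
c1 = 128.2500

128.2500


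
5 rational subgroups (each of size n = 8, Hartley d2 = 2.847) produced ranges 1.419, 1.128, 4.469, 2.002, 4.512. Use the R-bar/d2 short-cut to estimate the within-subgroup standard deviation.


R_bar = (1.419 + 1.128 + 4.469 + 2.002 + 4.512) / 5
R_bar = 13.53 / 5 = 2.706
sigma_hat = R_bar / d2 = 2.706 / 2.847 = 0.9505

0.9505


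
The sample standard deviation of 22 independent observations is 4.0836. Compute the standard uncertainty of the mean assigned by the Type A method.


u_A = s / sqrt(n)
u_A = 4.0836 / sqrt(22)
u_A = 4.0836 / 4.6904158
u_A = 0.8706

0.8706


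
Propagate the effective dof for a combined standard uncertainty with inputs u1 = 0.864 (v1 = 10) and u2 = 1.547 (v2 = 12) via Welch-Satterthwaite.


uc = sqrt(u1^2 + u2^2) = sqrt(0.864^2 + 1.547^2) = 1.7719213
v_eff = uc^4 / (u1^4/v1 + u2^4/v2)
= 1.7719213^4 / (0.864^4/10 + 1.547^4/12)
= 9.8577481 / 0.53301307
v_eff = 18.4944

18.4944


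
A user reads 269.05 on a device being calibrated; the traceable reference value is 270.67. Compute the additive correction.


Correction = standard - reading
= 270.67 - 269.05
= 1.6200

1.6200


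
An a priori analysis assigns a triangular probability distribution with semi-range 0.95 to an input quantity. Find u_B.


u_B = half_width / sqrt(6)
u_B = 0.95 / 2.4494897
u_B = 0.3878

0.3878


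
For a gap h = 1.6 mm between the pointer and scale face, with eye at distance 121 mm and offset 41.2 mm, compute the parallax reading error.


error = h * offset / d
= 1.6 * 41.2 / 121
= 0.5448

0.5448


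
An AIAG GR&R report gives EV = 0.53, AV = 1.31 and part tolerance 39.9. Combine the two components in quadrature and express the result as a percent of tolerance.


GRR = sqrt(EV^2 + AV^2) = sqrt(0.53^2 + 1.31^2) = 1.4131525
%GRR = GRR / tol * 100 = 1.4131525 / 39.9 * 100
%GRR = 3.5417

3.5417


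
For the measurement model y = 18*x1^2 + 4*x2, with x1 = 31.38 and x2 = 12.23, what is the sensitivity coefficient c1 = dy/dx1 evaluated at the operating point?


y = 18*x1^2 + 4*x2
dy/dx1 = 2*18*x1
Evaluate at x1 = 31.38: c1 = 36 * 31.38
c1 = 1129.6800

1129.6800


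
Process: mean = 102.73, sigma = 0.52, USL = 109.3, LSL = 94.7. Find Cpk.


Cpu = (USL - mean) / (3*sigma) = (109.3 - 102.73) / (3*0.52) = 4.2115
Cpl = (mean - LSL) / (3*sigma) = (102.73 - 94.7) / (3*0.52) = 5.1474
Cpk = min(Cpu, Cpl) = 4.2115

4.2115


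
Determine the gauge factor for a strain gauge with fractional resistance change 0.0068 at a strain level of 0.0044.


GF = (dR/R) / epsilon
= 0.0068 / 0.0044
= 1.5455

1.5455


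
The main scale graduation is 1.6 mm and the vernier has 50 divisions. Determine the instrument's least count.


LC = MSD / n_div
= 1.6 / 50
= 0.0320

0.0320


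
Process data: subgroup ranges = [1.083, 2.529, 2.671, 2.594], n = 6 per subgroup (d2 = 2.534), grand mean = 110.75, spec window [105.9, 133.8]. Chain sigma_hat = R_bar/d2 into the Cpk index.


R_bar = (1.083 + 2.529 + 2.671 + 2.594) / 4 = 2.21925
sigma = R_bar / d2 = 2.21925 / 2.534 = 0.87578927
Cp = (USL - LSL)/(6*sigma) = (133.8 - 105.9)/(6*0.87578927) = 5.3095
Cpu = (133.8 - 110.75)/(3*0.87578927) = 8.7730
Cpl = (110.75 - 105.9)/(3*0.87578927) = 1.8460
Cpk = min(Cpu, Cpl) = 1.8460

1.8460


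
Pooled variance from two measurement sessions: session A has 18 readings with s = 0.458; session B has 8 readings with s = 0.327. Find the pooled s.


s_p = sqrt(((n1-1)*s1^2 + (n2-1)*s2^2) / (n1+n2-2))
numerator = (18-1)*0.458^2 + (8-1)*0.327^2 = 3.565988 + 0.748503 = 4.314491
denominator = 18 + 8 - 2 = 24
s_p^2 = 4.314491 / 24 = 0.17977046
s_p = sqrt(0.17977046) = 0.4240

0.4240


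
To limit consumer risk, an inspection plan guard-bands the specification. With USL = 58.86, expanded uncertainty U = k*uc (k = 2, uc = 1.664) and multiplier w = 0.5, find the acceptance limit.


U = k * uc = 2 * 1.664 = 3.328
guard band g = w * U = 0.5 * 3.328 = 1.664
AL = USL - g = 58.86 - 1.664
AL = 57.1960

57.1960


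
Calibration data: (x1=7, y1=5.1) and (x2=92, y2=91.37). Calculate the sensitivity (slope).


slope = (y2 - y1) / (x2 - x1)
= (91.37 - 5.1) / (92 - 7)
= 86.2700 / 85
= 1.0149

1.0149


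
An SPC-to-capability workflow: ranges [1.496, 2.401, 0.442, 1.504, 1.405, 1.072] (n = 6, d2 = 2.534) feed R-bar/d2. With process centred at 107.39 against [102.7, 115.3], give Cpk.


R_bar = (1.496 + 2.401 + 0.442 + 1.504 + 1.405 + 1.072) / 6 = 1.3866667
sigma = R_bar / d2 = 1.3866667 / 2.534 = 0.54722443
Cp = (USL - LSL)/(6*sigma) = (115.3 - 102.7)/(6*0.54722443) = 3.8375
Cpu = (115.3 - 107.39)/(3*0.54722443) = 4.8183
Cpl = (107.39 - 102.7)/(3*0.54722443) = 2.8568
Cpk = min(Cpu, Cpl) = 2.8568

2.8568


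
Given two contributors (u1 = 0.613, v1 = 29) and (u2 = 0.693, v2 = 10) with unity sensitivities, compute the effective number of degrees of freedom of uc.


uc = sqrt(u1^2 + u2^2) = sqrt(0.613^2 + 0.693^2) = 0.92521241
v_eff = uc^4 / (u1^4/v1 + u2^4/v2)
= 0.92521241^4 / (0.613^4/29 + 0.693^4/10)
= 0.73276682 / 0.027932956
v_eff = 26.2331

26.2331


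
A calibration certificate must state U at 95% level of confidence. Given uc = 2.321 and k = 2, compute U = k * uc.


U = k * uc
U = 2 * 2.321
U = 4.6420

4.6420


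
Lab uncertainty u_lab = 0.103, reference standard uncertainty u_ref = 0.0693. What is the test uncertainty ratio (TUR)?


TUR = u_lab / u_ref
= 0.103 / 0.0693
= 1.4863

1.4863


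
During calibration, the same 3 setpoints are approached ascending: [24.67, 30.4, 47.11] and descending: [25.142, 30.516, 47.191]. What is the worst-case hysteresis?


|24.67 - 25.142| = 0.4720
|30.4 - 30.516| = 0.1160
|47.11 - 47.191| = 0.0810
hysteresis = max(diffs) = 0.4720

0.4720


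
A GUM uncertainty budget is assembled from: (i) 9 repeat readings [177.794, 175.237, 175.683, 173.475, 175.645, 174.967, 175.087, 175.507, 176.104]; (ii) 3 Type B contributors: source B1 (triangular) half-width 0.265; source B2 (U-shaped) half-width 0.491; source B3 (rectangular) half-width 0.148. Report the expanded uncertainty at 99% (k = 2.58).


mean = (177.794 + 175.237 + 175.683 + 173.475 + 175.645 + 174.967 + 175.087 + 175.507 + 176.104) / 9 = 175.4998889
s = sqrt(sum((x - mean)^2)/(n-1)) = 1.1350257
u_A = s / sqrt(n) = 1.1350257 / sqrt(9) = 0.3783419
u_B1 = 0.265 / sqrt(6) = 0.1081858
u_B2 = 0.491 / sqrt(2) = 0.34718943
u_B3 = 0.148 / sqrt(3) = 0.08544784
uc = sqrt(0.3783419^2 + 0.1081858^2 + 0.34718943^2 + 0.08544784^2) = 0.53168468
U = k * uc = 2.58 * 0.53168468
U = 1.3717

1.3717


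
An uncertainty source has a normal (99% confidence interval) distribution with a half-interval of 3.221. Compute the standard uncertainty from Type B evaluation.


u_B = half_width / 2.576
u_B = 3.221 / 2.576
u_B = 1.2504

1.2504


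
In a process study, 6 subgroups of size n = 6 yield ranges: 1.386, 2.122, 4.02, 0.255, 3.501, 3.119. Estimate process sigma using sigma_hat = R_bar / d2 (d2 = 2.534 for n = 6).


R_bar = (1.386 + 2.122 + 4.02 + 0.255 + 3.501 + 3.119) / 6
R_bar = 14.403 / 6 = 2.4005
sigma_hat = R_bar / d2 = 2.4005 / 2.534 = 0.9473

0.9473


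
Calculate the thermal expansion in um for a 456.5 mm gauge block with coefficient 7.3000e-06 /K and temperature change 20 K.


dL = L * alpha * dT
= 456.5 * 7.3000e-06 * 20
= 0.0666490 mm
dL_um = 0.0666490 * 1000 = 66.6490 um

66.6490


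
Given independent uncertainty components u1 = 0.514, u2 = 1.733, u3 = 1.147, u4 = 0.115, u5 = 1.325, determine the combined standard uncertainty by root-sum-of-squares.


uc = sqrt(0.514^2 + 1.733^2 + 1.147^2 + 0.115^2 + 1.325^2)
uc = sqrt(6.351944)
uc = 2.5203

2.5203


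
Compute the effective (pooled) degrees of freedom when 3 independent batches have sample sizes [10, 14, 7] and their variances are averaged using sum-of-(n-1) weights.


nu = sum_i (n_i - 1)
nu = ((10 - 1) + (14 - 1) + (7 - 1))
nu = 9 + 13 + 6
nu = 28

28


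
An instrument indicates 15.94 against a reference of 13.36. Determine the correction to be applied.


Correction = standard - reading
= 13.36 - 15.94
= -2.5800

-2.5800


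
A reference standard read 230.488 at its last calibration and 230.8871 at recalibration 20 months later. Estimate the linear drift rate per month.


rate = (v2 - v1) / months
= (230.8871 - 230.488) / 20
= 0.3991 / 20
= 0.0200

0.0200


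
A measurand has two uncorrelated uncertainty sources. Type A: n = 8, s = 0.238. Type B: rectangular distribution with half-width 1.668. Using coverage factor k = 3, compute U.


u_A = s / sqrt(n) = 0.238 / sqrt(8) = 0.084145707
u_B = half_width / sqrt(3) = 1.668 / sqrt(3) = 0.96302025
uc = sqrt(u_A^2 + u_B^2) = sqrt(0.084145707^2 + 0.96302025^2) = 0.96668945
U = k * uc = 3 * 0.96668945
U = 2.9001

2.9001


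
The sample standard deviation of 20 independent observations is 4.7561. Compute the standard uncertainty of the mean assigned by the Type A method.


u_A = s / sqrt(n)
u_A = 4.7561 / sqrt(20)
u_A = 4.7561 / 4.472136
u_A = 1.0635

1.0635


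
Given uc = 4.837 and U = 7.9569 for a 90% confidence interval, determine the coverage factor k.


k = U / uc
k = 7.9569 / 4.837
k = 1.645

1.645


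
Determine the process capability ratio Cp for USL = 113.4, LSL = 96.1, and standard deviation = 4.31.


Cp = (USL - LSL) / (6 * sigma)
= (113.4 - 96.1) / (6 * 4.31)
= 17.3000 / 25.8600
= 0.6690

0.6690


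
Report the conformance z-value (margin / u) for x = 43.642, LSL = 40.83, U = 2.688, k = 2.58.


u = U / k = 2.688 / 2.58 = 1.0418605
margin = |LSL - x| = |40.83 - 43.642| = 2.812
z = margin / u = 2.812 / 1.0418605
z = 2.6990

2.6990


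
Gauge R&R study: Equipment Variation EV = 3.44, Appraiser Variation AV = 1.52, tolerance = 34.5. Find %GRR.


GRR = sqrt(EV^2 + AV^2) = sqrt(3.44^2 + 1.52^2) = 3.760851
%GRR = GRR / tol * 100 = 3.760851 / 34.5 * 100
%GRR = 10.9010

10.9010


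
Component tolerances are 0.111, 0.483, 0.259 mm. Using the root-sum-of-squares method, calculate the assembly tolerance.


RSS = sqrt(0.111^2 + 0.483^2 + 0.259^2)
= sqrt(0.312691)
= 0.5592

0.5592


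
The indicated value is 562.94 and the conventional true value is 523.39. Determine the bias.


Systematic error = measured - true
= 562.94 - 523.39
= 39.5500

39.5500


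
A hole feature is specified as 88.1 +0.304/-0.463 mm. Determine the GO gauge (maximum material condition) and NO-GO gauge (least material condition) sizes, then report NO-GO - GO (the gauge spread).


GO = nominal - lower_tol (smallest hole = maximum material condition)
GO = 88.1 - 0.463 = 87.637
NO-GO = nominal + upper_tol (largest hole = least material condition)
NO-GO = 88.1 + 0.304 = 88.404
spread = NO-GO - GO = 88.404 - 87.637 = 0.7670

0.7670


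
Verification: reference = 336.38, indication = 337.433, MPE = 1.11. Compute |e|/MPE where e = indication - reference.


e = indication - reference = 337.433 - 336.38 = 1.0530
|e| = 1.0530
ratio = |e| / MPE = 1.0530 / 1.11
ratio = 0.9486

0.9486


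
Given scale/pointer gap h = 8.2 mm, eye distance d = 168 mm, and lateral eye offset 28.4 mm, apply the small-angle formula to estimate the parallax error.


error = h * offset / d
= 8.2 * 28.4 / 168
= 1.3862

1.3862


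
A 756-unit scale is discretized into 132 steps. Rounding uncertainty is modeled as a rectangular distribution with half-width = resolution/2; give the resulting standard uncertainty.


resolution = range / divisions
resolution = 756 / 132 = 5.7272727
u_res = resolution / (2*sqrt(3))
u_res = 5.7272727 / 3.4641016
u_res = 1.6533

1.6533


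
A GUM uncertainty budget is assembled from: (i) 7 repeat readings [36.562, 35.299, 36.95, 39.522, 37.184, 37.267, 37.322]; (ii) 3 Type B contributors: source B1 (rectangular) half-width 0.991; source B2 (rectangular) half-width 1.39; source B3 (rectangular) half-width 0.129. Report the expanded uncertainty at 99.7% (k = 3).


mean = (36.562 + 35.299 + 36.95 + 39.522 + 37.184 + 37.267 + 37.322) / 7 = 37.158
s = sqrt(sum((x - mean)^2)/(n-1)) = 1.2571336
u_A = s / sqrt(n) = 1.2571336 / sqrt(7) = 0.47515184
u_B1 = 0.991 / sqrt(3) = 0.57215412
u_B2 = 1.39 / sqrt(3) = 0.80251687
u_B3 = 0.129 / sqrt(3) = 0.074478185
uc = sqrt(0.47515184^2 + 0.57215412^2 + 0.80251687^2 + 0.074478185^2) = 1.0966813
U = k * uc = 3 * 1.0966813
U = 3.2900

3.2900


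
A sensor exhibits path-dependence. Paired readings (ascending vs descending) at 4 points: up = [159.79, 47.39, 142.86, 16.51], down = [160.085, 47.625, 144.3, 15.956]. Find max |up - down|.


|159.79 - 160.085| = 0.2950
|47.39 - 47.625| = 0.2350
|142.86 - 144.3| = 1.4400
|16.51 - 15.956| = 0.5540
hysteresis = max(diffs) = 1.4400

1.4400


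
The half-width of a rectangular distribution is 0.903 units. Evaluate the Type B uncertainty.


u_B = half_width / sqrt(3)
u_B = 0.903 / 1.7320508
u_B = 0.5213

0.5213


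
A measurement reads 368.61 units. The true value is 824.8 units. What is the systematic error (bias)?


Systematic error = measured - true
= 368.61 - 824.8
= -456.1900

-456.1900


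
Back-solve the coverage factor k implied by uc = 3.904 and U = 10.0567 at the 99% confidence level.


k = U / uc
k = 10.0567 / 3.904
k = 2.576

2.576


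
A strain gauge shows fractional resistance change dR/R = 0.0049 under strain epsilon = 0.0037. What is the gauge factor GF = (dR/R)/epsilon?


GF = (dR/R) / epsilon
= 0.0049 / 0.0037
= 1.3243

1.3243


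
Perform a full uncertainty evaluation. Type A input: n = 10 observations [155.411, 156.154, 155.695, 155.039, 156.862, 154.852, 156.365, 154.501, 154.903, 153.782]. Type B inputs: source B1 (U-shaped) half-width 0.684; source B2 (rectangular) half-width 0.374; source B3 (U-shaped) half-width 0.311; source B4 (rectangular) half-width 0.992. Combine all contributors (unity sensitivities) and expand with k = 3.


mean = (155.411 + 156.154 + 155.695 + 155.039 + 156.862 + 154.852 + 156.365 + 154.501 + 154.903 + 153.782) / 10 = 155.3564
s = sqrt(sum((x - mean)^2)/(n-1)) = 0.93149106
u_A = s / sqrt(n) = 0.93149106 / sqrt(10) = 0.29456334
u_B1 = 0.684 / sqrt(2) = 0.48366104
u_B2 = 0.374 / sqrt(3) = 0.215929
u_B3 = 0.311 / sqrt(2) = 0.21991021
u_B4 = 0.992 / sqrt(3) = 0.57273147
uc = sqrt(0.29456334^2 + 0.48366104^2 + 0.215929^2 + 0.21991021^2 + 0.57273147^2) = 0.86238201
U = k * uc = 3 * 0.86238201
U = 2.5871

2.5871


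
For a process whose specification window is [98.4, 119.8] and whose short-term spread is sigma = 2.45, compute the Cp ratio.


Cp = (USL - LSL) / (6 * sigma)
= (119.8 - 98.4) / (6 * 2.45)
= 21.4000 / 14.7000
= 1.4558

1.4558


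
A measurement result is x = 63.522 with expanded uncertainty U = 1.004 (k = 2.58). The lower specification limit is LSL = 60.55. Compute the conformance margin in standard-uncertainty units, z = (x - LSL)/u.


u = U / k = 1.004 / 2.58 = 0.38914729
margin = |LSL - x| = |60.55 - 63.522| = 2.972
z = margin / u = 2.972 / 0.38914729
z = 7.6372

7.6372


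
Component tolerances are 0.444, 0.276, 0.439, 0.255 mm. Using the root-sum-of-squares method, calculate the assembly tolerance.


RSS = sqrt(0.444^2 + 0.276^2 + 0.439^2 + 0.255^2)
= sqrt(0.531058)
= 0.7287

0.7287


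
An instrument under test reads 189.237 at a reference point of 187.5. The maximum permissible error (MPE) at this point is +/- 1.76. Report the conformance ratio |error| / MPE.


e = indication - reference = 189.237 - 187.5 = 1.7370
|e| = 1.7370
ratio = |e| / MPE = 1.7370 / 1.76
ratio = 0.9869

0.9869


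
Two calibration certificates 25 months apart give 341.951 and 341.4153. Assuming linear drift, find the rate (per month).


rate = (v2 - v1) / months
= (341.4153 - 341.951) / 25
= -0.5357 / 25
= -0.0214

-0.0214


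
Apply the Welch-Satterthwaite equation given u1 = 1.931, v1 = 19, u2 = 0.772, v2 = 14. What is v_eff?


uc = sqrt(u1^2 + u2^2) = sqrt(1.931^2 + 0.772^2) = 2.0796021
v_eff = uc^4 / (u1^4/v1 + u2^4/v2)
= 2.0796021^4 / (1.931^4/19 + 0.772^4/14)
= 18.703418 / 0.75714271
v_eff = 24.7026

24.7026


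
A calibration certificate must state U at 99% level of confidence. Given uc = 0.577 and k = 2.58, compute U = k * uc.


U = k * uc
U = 2.58 * 0.577
U = 1.4887

1.4887


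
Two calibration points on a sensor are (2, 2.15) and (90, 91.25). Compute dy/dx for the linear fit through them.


slope = (y2 - y1) / (x2 - x1)
= (91.25 - 2.15) / (90 - 2)
= 89.1000 / 88
= 1.0125

1.0125


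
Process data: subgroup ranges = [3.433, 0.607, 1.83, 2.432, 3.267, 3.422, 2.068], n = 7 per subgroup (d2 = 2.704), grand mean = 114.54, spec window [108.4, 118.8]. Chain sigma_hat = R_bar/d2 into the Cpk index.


R_bar = (3.433 + 0.607 + 1.83 + 2.432 + 3.267 + 3.422 + 2.068) / 7 = 2.437
sigma = R_bar / d2 = 2.437 / 2.704 = 0.9012574
Cp = (USL - LSL)/(6*sigma) = (118.8 - 108.4)/(6*0.9012574) = 1.9232
Cpu = (118.8 - 114.54)/(3*0.9012574) = 1.5756
Cpl = (114.54 - 108.4)/(3*0.9012574) = 2.2709
Cpk = min(Cpu, Cpl) = 1.5756

1.5756


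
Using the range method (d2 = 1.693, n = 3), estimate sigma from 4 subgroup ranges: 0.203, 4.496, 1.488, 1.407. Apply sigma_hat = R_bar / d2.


R_bar = (0.203 + 4.496 + 1.488 + 1.407) / 4
R_bar = 7.594 / 4 = 1.8985
sigma_hat = R_bar / d2 = 1.8985 / 1.693 = 1.1214

1.1214


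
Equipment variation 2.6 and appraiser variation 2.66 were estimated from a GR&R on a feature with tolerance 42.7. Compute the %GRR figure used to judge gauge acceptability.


GRR = sqrt(EV^2 + AV^2) = sqrt(2.6^2 + 2.66^2) = 3.7196236
%GRR = GRR / tol * 100 = 3.7196236 / 42.7 * 100
%GRR = 8.7111

8.7111


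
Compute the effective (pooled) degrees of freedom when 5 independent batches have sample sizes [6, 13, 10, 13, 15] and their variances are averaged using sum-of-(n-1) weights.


nu = sum_i (n_i - 1)
nu = ((6 - 1) + (13 - 1) + (10 - 1) + (13 - 1) + (15 - 1))
nu = 5 + 12 + 9 + 12 + 14
nu = 52

52


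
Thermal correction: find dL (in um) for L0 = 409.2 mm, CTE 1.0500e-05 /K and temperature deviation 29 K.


dL = L * alpha * dT
= 409.2 * 1.0500e-05 * 29
= 0.1246014 mm
dL_um = 0.1246014 * 1000 = 124.6014 um

124.6014


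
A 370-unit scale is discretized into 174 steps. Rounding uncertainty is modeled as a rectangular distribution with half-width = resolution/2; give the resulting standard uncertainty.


resolution = range / divisions
resolution = 370 / 174 = 2.1264368
u_res = resolution / (2*sqrt(3))
u_res = 2.1264368 / 3.4641016
u_res = 0.6138

0.6138


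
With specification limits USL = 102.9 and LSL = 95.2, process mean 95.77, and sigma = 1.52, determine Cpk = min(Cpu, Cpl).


Cpu = (USL - mean) / (3*sigma) = (102.9 - 95.77) / (3*1.52) = 1.5636
Cpl = (mean - LSL) / (3*sigma) = (95.77 - 95.2) / (3*1.52) = 0.1250
Cpk = min(Cpu, Cpl) = 0.1250

0.1250


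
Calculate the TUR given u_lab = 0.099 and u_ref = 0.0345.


TUR = u_lab / u_ref
= 0.099 / 0.0345
= 2.8696

2.8696


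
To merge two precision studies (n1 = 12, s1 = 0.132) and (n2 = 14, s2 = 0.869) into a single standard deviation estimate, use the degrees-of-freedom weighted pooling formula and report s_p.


s_p = sqrt(((n1-1)*s1^2 + (n2-1)*s2^2) / (n1+n2-2))
numerator = (12-1)*0.132^2 + (14-1)*0.869^2 = 0.191664 + 9.817093 = 10.008757
denominator = 12 + 14 - 2 = 24
s_p^2 = 10.008757 / 24 = 0.41703154
s_p = sqrt(0.41703154) = 0.6458

0.6458


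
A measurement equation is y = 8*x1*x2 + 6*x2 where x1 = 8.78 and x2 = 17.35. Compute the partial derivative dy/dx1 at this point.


y = 8*x1*x2 + 6*x2
dy/dx1 = 8*x2
Evaluate at x2 = 17.35: c1 = 8 * 17.35
c1 = 138.8000

138.8000


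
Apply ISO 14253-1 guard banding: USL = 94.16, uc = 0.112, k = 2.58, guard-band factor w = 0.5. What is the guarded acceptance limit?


U = k * uc = 2.58 * 0.112 = 0.28896
guard band g = w * U = 0.5 * 0.28896 = 0.14448
AL = USL - g = 94.16 - 0.14448
AL = 94.0155

94.0155


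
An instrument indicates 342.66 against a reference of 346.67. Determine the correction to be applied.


Correction = standard - reading
= 346.67 - 342.66
= 4.0100

4.0100


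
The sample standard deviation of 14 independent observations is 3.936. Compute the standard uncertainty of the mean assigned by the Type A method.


u_A = s / sqrt(n)
u_A = 3.936 / sqrt(14)
u_A = 3.936 / 3.7416574
u_A = 1.0519

1.0519


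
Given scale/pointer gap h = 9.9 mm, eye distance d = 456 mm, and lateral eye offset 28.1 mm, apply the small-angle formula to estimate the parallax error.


error = h * offset / d
= 9.9 * 28.1 / 456
= 0.6101

0.6101


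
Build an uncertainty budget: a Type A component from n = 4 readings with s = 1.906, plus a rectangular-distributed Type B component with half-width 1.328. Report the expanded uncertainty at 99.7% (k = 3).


u_A = s / sqrt(n) = 1.906 / sqrt(4) = 0.953
u_B = half_width / sqrt(3) = 1.328 / sqrt(3) = 0.76672116
uc = sqrt(u_A^2 + u_B^2) = sqrt(0.953^2 + 0.76672116^2) = 1.2231395
U = k * uc = 3 * 1.2231395
U = 3.6694

3.6694
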